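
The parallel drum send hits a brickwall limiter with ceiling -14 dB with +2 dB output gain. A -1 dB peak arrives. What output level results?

-12 dB

The limiter clamps the peak to its -14 dB ceiling.
Output gain then adds 2 dB: -14 + 2 = -12 dB.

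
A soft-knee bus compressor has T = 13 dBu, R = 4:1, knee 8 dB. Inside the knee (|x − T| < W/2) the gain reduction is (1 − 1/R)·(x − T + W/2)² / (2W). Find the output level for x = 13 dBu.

x − T + W/2 = 13 − 13 + 4 = 4.
GR = (1 − 1/4) × 4² / 16 = 0.75 × 16 / 16 = 0.75 dB.
Output = 13 − 0.75 = 12.25 dBu.

12.25 dBu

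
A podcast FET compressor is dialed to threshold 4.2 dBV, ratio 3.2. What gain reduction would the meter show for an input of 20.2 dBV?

The signal is 16 dB above threshold.
At 3.2:1, output sits 16/3.2 = 5 dB above threshold.
GR = overshoot in − overshoot out = 16 − 5 = 11 dB.

11 dB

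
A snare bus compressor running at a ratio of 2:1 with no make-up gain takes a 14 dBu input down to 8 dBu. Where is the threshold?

Input is 12 dB above T (since output overshoot × R = input overshoot: (8 − T)·2 = 14 − T gives T = 2 dBu).
Check: 2 + (14 − 2)/2 = 2 + 6 = 8 dBu. ✓

2 dBu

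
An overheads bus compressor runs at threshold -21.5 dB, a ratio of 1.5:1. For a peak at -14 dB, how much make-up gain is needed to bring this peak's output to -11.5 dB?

5 dB

Overshoot 7.5 dB → 7.5/1.5 = 5 dB after compression, so the compressed level is -21.5 + 5 = -16.5 dB.
Make-up = target − compressed = -11.5 − (-16.5) = 5 dB.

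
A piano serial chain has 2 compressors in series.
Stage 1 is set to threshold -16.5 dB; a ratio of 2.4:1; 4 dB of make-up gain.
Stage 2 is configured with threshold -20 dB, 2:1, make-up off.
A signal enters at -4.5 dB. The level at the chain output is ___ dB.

Stage 1: 12 dB above -16.5 dB, reduced 2.4:1 to 5 dB above → -11.5 dB; +4 dB make-up → -7.5 dB.
Stage 2: 12.5 dB above -20 dB, reduced 2:1 to 6.25 dB above → -13.75 dB.

-13.75 dB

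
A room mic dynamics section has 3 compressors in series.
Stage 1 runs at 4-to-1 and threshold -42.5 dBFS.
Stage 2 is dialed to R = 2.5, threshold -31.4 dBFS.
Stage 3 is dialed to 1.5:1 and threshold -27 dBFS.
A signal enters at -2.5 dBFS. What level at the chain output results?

-32.5 dBFS

Stage 1: 40 dB above -42.5 dBFS, reduced 4:1 to 10 dB above → -32.5 dBFS.
Stage 2: -32.5 dBFS ≤ -31.4 dBFS, so stage 2 doesn't engage; output -32.5 dBFS.
Stage 3: -32.5 dBFS ≤ -27 dBFS, so stage 3 doesn't engage; output -32.5 dBFS.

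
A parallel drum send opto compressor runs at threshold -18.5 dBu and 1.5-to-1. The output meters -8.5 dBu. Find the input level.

Post-compression overshoot = -8.5 − (-18.5) = 10 dB.
Input overshoot = R × output overshoot = 15 dB → input = -18.5 + 15 = -3.5 dBu.

-3.5 dBu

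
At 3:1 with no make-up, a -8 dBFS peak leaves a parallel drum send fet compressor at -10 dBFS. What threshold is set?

Let T be the threshold. Output overshoot = (input overshoot)/R, so -10 − T = (-8 − T)/3.
3·(-10 − T) = -8 − T → 2·T = -30 − (-8) = -22.
T = -22/2 = -11 dBFS.

-11 dBFS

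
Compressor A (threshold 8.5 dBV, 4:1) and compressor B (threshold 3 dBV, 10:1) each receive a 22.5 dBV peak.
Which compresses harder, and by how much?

B, by 7.05 dB

A: GR = 14 − 14/4 = 10.5 dB.
B: GR = 19.5 − 19.5/10 = 17.55 dB.
Difference: 7.05 dB in favour of B.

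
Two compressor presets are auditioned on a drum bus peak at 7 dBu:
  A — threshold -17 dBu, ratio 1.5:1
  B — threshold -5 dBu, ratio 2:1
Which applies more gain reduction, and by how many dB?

A, by 2 dB

A: overshoot 24 dB → output overshoot 16 dB → GR 8 dB.
B: overshoot 12 dB → output overshoot 6 dB → GR 6 dB.
A applies 2 dB more gain reduction.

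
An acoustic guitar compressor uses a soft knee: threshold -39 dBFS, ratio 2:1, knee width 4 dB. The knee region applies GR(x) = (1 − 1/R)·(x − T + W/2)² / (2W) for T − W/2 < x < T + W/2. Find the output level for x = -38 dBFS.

-38.5625 dBFS

x − T + W/2 = -38 − (-39) + 2 = 3.
GR = (1 − 1/2) × 3² / 8 = 0.5 × 9 / 8 = 0.5625 dB.
Output = -38 − 0.5625 = -38.5625 dBFS.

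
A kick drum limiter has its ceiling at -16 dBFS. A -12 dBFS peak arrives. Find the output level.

A brickwall limiter is an ∞:1 compressor: any input above the ceiling is clamped to -16 dBFS.

-16 dBFS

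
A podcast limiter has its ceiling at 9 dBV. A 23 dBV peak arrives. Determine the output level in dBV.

A brickwall limiter is an ∞:1 compressor: any input above the ceiling is clamped to 9 dBV.

9 dBV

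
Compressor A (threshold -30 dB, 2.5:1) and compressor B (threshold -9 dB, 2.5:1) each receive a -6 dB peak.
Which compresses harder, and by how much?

A: GR = 24 − 24/2.5 = 14.4 dB.
B: GR = 3 − 3/2.5 = 1.8 dB.
A applies 12.6 dB more gain reduction.

A, by 12.6 dB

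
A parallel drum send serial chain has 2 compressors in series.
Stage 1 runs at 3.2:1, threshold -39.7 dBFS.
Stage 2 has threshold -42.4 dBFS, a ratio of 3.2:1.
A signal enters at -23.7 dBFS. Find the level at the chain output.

-39.99375 dBFS

Stage 1: overshoot 16 dB → 16/3.2 = 5 dB → -34.7 dBFS.
Stage 2: -34.7 dBFS is 7.7 dB over -42.4 dBFS; at 3.2:1 that becomes 2.40625 dB over, giving -39.99375 dBFS.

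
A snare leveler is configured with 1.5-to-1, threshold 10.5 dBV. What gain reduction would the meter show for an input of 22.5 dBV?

4 dB

22.5 dBV exceeds the threshold by 12 dB.
After 1.5:1 compression the overshoot becomes 12/1.5 = 8 dB.
GR = overshoot in − overshoot out = 12 − 8 = 4 dB.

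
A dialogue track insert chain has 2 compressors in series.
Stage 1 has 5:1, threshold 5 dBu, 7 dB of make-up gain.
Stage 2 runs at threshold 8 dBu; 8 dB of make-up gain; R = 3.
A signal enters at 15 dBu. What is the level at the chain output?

Stage 1: 10 dB above 5 dBu, reduced 5:1 to 2 dB above → 7 dBu; +7 dB make-up → 14 dBu.
Stage 2: 14 dBu is 6 dB over 8 dBu; at 3:1 that becomes 2 dB over, giving 10 dBu; +8 dB make-up → 18 dBu.

18 dBu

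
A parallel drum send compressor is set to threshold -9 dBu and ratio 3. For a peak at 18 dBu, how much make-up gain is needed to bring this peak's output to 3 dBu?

Overshoot 27 dB → 27/3 = 9 dB after compression, so the compressed level is -9 + 9 = 0 dBu.
Make-up = target − compressed = 3 − 0 = 3 dB.

3 dB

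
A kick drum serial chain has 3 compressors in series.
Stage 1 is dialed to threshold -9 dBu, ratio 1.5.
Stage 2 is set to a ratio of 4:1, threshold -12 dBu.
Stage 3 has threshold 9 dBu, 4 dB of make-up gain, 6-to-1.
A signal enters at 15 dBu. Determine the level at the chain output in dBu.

Stage 1: overshoot 24 dB → 24/1.5 = 16 dB → 7 dBu.
Stage 2: 7 dBu is 19 dB over -12 dBu; at 4:1 that becomes 4.75 dB over, giving -7.25 dBu.
Stage 3: below threshold (-7.25 ≤ 9); passes unchanged; make-up brings it to -3.25 dBu.

-3.25 dBu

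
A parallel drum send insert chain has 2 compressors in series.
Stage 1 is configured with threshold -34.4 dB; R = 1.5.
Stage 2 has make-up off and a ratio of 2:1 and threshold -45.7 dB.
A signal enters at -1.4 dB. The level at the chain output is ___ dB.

-29.05 dB

Stage 1: 33 dB above -34.4 dB, reduced 1.5:1 to 22 dB above → -12.4 dB.
Stage 2: overshoot 33.3 dB → 33.3/2 = 16.65 dB → -29.05 dB.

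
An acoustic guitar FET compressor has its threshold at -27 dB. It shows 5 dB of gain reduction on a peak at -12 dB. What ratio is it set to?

Input overshoot = -12 − (-27) = 15 dB.
Output overshoot = 15 − 5 = 10 dB.
Ratio = input overshoot / output overshoot = 15 / 10 = 1.5.

1.5:1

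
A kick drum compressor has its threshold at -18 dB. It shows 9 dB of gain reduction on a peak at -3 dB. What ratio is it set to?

2.5:1

Input overshoot = -3 − (-18) = 15 dB.
Output overshoot = 15 − 9 = 6 dB.
Ratio = input overshoot / output overshoot = 15 / 6 = 2.5.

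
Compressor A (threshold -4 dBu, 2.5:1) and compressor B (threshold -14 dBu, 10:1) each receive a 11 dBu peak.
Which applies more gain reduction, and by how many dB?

A: overshoot 15 dB → output overshoot 6 dB → GR 9 dB.
B: overshoot 25 dB → output overshoot 2.5 dB → GR 22.5 dB.
B applies 13.5 dB more gain reduction.

B, by 13.5 dB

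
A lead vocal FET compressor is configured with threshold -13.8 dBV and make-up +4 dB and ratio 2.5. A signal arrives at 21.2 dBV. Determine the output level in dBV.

The input is 35 dB above the -13.8 dBV threshold.
At 2.5:1 the overshoot is divided by 2.5, leaving 14 dB above threshold.
So the level is -13.8 + 14 = 0.2 dBV; make-up adds 4 dB, giving 4.2 dBV.

4.2 dBV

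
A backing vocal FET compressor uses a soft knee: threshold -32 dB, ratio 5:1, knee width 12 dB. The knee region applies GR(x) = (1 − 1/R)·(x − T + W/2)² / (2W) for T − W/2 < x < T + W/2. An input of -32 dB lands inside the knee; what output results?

-33.2 dB

x − T + W/2 = -32 − (-32) + 6 = 6.
GR = (1 − 1/5) × 6² / 24 = 0.8 × 36 / 24 = 1.2 dB.
Output = -32 − 1.2 = -33.2 dB.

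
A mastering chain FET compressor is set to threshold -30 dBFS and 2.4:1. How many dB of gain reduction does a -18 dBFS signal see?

7 dB

-18 dBFS exceeds the threshold by 12 dB.
A 2.4:1 ratio leaves 5 dB of that excess.
GR = overshoot in − overshoot out = 12 − 5 = 7 dB.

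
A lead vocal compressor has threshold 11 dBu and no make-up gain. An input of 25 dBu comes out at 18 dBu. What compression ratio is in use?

Input overshoot = 25 − 11 = 14 dB; output overshoot = 18 − 11 = 7 dB.
Ratio = 14 / 7 = 2.

2:1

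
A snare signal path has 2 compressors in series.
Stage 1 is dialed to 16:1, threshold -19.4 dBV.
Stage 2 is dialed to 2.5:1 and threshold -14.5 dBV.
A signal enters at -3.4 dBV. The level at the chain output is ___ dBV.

Stage 1: 16 dB above -19.4 dBV, reduced 16:1 to 1 dB above → -18.4 dBV.
Stage 2: -18.4 dBV ≤ -14.5 dBV, so stage 2 doesn't engage; output -18.4 dBV.

-18.4 dBV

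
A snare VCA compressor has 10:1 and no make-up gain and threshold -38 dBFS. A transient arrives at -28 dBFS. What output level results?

-28 dBFS sits 10 dB over threshold.
The 10 dB excess becomes 1 dB after 10:1 reduction.
So the level is -38 + 1 = -37 dBFS.

-37 dBFS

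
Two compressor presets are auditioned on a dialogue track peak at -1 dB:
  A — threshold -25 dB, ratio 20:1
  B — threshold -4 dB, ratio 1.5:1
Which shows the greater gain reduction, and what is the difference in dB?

A: GR = 24 − 24/20 = 22.8 dB.
B: GR = 3 − 3/1.5 = 1 dB.
A reduces 21.8 dB more.

A, by 21.8 dB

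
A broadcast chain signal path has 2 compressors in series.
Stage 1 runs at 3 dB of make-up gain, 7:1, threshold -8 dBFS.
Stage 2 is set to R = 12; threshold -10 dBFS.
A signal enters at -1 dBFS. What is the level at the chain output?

Stage 1: overshoot 7 dB → 7/7 = 1 dB → -7 dBFS; +3 dB make-up → -4 dBFS.
Stage 2: overshoot 6 dB → 6/12 = 0.5 dB → -9.5 dBFS.

-9.5 dBFS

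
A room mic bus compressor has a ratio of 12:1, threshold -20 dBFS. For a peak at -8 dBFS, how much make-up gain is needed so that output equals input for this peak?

11 dB

Without make-up, output = threshold + overshoot/12 = -20 + 1 = -19 dBFS.
Gap to target: 11 dB.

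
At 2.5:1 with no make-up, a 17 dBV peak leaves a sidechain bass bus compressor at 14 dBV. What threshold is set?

12 dBV

Input is 5 dB above T (since output overshoot × R = input overshoot: (14 − T)·2.5 = 17 − T gives T = 12 dBV).
Check: 12 + (17 − 12)/2.5 = 12 + 2 = 14 dBV. ✓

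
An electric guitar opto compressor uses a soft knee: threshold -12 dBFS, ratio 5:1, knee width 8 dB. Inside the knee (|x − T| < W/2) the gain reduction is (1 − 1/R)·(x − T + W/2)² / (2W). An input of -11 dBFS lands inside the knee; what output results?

x − T + W/2 = -11 − (-12) + 4 = 5.
GR = (1 − 1/5) × 5² / 16 = 0.8 × 25 / 16 = 1.25 dB.
Output = -11 − 1.25 = -12.25 dBFS.

-12.25 dBFS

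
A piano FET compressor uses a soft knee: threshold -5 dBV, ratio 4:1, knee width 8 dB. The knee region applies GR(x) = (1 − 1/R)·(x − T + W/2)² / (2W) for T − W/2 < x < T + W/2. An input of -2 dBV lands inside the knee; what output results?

-4.296875 dBV

x − T + W/2 = -2 − (-5) + 4 = 7.
GR = (1 − 1/4) × 7² / 16 = 0.75 × 49 / 16 = 2.296875 dB.
Output = -2 − 2.296875 = -4.296875 dBV.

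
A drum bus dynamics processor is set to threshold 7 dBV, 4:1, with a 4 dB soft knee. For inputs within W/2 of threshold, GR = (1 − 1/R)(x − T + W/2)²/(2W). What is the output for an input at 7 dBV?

x − T + W/2 = 7 − 7 + 2 = 2.
GR = (1 − 1/4) × 2² / 8 = 0.75 × 4 / 8 = 0.375 dB.
Output = 7 − 0.375 = 6.625 dBV.

6.625 dBV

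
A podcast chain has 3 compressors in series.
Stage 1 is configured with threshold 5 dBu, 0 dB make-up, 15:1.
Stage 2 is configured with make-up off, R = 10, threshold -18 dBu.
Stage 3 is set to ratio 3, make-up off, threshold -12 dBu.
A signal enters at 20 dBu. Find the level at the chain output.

-15.6 dBu

Stage 1: overshoot 15 dB → 15/15 = 1 dB → 6 dBu.
Stage 2: 6 dBu is 24 dB over -18 dBu; at 10:1 that becomes 2.4 dB over, giving -15.6 dBu.
Stage 3: -15.6 dBu is at or below the -12 dBu threshold — no compression; output -15.6 dBu.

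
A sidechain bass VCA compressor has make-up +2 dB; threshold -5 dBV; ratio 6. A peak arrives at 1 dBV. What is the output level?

-2 dBV

1 dBV sits 6 dB over threshold.
6:1 compression reduces that to 6/6 = 1 dB over.
That puts the output at -4 dBV; make-up adds 2 dB, giving -2 dBV.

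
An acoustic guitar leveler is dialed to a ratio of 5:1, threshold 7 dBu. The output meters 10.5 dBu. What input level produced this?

24.5 dBu

The compressed level sits 10.5 − 7 = 3.5 dB over threshold.
Undo the ratio: input overshoot = 3.5 × 5 = 17.5 dB, giving input = 24.5 dBu.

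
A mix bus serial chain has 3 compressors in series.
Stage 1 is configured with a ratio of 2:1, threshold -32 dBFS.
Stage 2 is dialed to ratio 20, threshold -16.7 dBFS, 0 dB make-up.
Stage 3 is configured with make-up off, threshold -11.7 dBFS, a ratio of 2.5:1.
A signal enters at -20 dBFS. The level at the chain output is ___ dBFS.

Stage 1: 12 dB above -32 dBFS, reduced 2:1 to 6 dB above → -26 dBFS.
Stage 2: below threshold (-26 ≤ -16.7); passes unchanged; output -26 dBFS.
Stage 3: -26 dBFS ≤ -11.7 dBFS, so stage 3 doesn't engage; output -26 dBFS.

-26 dBFS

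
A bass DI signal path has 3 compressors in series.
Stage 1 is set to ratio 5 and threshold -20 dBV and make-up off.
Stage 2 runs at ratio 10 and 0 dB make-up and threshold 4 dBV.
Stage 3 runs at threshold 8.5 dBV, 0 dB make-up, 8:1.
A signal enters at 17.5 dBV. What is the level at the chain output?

Stage 1: 17.5 dBV is 37.5 dB over -20 dBV; at 5:1 that becomes 7.5 dB over, giving -12.5 dBV.
Stage 2: below threshold (-12.5 ≤ 4); passes unchanged; output -12.5 dBV.
Stage 3: below threshold (-12.5 ≤ 8.5); passes unchanged; output -12.5 dBV.

-12.5 dBV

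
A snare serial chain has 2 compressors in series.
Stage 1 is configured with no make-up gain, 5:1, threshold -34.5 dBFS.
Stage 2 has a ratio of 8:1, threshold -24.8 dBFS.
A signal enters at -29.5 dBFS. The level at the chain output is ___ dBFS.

-33.5 dBFS

Stage 1: -29.5 dBFS is 5 dB over -34.5 dBFS; at 5:1 that becomes 1 dB over, giving -33.5 dBFS.
Stage 2: -33.5 dBFS ≤ -24.8 dBFS, so stage 2 doesn't engage; output -33.5 dBFS.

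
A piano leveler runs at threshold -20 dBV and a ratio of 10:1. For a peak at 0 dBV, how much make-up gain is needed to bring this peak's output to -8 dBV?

The peak compresses to -20 + 20/10 = -18 dBV.
To reach -8 dBV requires -8 − (-18) = 10 dB of make-up.

10 dB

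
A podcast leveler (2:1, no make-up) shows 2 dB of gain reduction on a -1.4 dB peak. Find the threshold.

-5.4 dB

Gain reduction = -1.4 − (-3.4) = 2 dB; output overshoot = GR / (R − 1) = 2 / 1 = 2 dB.
Threshold = output − output overshoot = -3.4 − 2 = -5.4 dB.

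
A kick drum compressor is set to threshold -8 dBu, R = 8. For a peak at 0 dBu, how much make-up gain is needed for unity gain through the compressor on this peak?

7 dB

The peak compresses to -8 + 8/8 = -7 dBu.
To reach 0 dBu requires 0 − (-7) = 7 dB of make-up.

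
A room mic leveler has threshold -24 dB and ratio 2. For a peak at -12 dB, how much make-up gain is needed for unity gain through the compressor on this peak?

Overshoot 12 dB → 12/2 = 6 dB after compression, so the compressed level is -24 + 6 = -18 dB.
Make-up = target − compressed = -12 − (-18) = 6 dB.

6 dB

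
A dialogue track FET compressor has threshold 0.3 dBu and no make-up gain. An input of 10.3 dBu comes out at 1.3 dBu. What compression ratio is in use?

Input overshoot = 10.3 − 0.3 = 10 dB; output overshoot = 1.3 − 0.3 = 1 dB.
Ratio = 10 / 1 = 10.

10:1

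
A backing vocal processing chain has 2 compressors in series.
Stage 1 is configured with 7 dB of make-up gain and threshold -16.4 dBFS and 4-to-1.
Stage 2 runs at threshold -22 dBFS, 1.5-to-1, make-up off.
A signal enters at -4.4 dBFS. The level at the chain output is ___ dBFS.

-11.6 dBFS

Stage 1: 12 dB above -16.4 dBFS, reduced 4:1 to 3 dB above → -13.4 dBFS; +7 dB make-up → -6.4 dBFS.
Stage 2: overshoot 15.6 dB → 15.6/1.5 = 10.4 dB → -11.6 dBFS.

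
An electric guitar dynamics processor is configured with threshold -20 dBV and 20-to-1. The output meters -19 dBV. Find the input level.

Post-compression overshoot = -19 − (-20) = 1 dB.
Before 20:1 compression the overshoot was 1 × 20 = 20 dB, so input = -20 + 20 = 0 dBV.

0 dBV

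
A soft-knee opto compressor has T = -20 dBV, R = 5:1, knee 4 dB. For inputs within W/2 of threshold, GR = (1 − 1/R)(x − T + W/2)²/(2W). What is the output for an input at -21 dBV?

-21.1 dBV

x − T + W/2 = -21 − (-20) + 2 = 1.
GR = (1 − 1/5) × 1² / 8 = 0.8 × 1 / 8 = 0.1 dB.
Output = -21 − 0.1 = -21.1 dBV.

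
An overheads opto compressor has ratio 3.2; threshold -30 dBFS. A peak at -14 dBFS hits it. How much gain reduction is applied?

11 dB

The signal is 16 dB above threshold.
After 3.2:1 compression the overshoot becomes 16/3.2 = 5 dB.
So the signal is attenuated by 16 − 5 = 11 dB.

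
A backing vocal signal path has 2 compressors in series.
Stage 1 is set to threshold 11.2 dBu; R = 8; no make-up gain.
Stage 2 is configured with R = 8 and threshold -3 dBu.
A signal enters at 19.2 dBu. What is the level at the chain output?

-1.1 dBu

Stage 1: 19.2 dBu is 8 dB over 11.2 dBu; at 8:1 that becomes 1 dB over, giving 12.2 dBu.
Stage 2: 15.2 dB above -3 dBu, reduced 8:1 to 1.9 dB above → -1.1 dBu.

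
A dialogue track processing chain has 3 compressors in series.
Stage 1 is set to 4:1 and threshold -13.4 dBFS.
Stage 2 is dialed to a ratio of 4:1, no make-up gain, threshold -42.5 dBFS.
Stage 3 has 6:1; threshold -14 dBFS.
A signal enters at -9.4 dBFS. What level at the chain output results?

Stage 1: -9.4 dBFS is 4 dB over -13.4 dBFS; at 4:1 that becomes 1 dB over, giving -12.4 dBFS.
Stage 2: 30.1 dB above -42.5 dBFS, reduced 4:1 to 7.525 dB above → -34.975 dBFS.
Stage 3: below threshold (-34.975 ≤ -14); passes unchanged; output -34.975 dBFS.

-34.975 dBFS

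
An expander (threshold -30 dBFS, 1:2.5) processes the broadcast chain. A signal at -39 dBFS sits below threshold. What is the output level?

Below threshold, a 1:2.5 expander applies gain = (2.5−1)×(T − x) of attenuation.
(2.5−1) × 9 = 13.5 dB, so output = -39 − 13.5 = -52.5 dBFS.

-52.5 dBFS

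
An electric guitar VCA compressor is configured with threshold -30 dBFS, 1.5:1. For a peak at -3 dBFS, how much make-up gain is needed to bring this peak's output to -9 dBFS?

The peak compresses to -30 + 27/1.5 = -12 dBFS.
To reach -9 dBFS requires -9 − (-12) = 3 dB of make-up.

3 dB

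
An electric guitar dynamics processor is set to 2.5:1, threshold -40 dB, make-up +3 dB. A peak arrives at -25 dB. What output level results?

-25 dB sits 15 dB over threshold.
At 2.5:1 the overshoot is divided by 2.5, leaving 6 dB above threshold.
So the level is -40 + 6 = -34 dB; make-up adds 3 dB, giving -31 dB.

-31 dB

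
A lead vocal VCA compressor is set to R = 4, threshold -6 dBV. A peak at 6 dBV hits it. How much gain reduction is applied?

The signal is 12 dB above threshold.
At 4:1, output sits 12/4 = 3 dB above threshold.
GR = overshoot in − overshoot out = 12 − 3 = 9 dB.

9 dB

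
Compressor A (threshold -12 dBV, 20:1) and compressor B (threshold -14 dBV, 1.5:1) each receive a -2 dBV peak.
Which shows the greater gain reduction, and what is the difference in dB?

A: 10 dB over, compressed to 0.5 dB over, so 9.5 dB of GR.
B: 12 dB over, compressed to 8 dB over, so 4 dB of GR.
A reduces 5.5 dB more.

A, by 5.5 dB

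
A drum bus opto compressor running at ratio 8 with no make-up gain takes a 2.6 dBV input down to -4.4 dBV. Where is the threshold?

-5.4 dBV

Gain reduction = 2.6 − (-4.4) = 7 dB; output overshoot = GR / (R − 1) = 7 / 7 = 1 dB.
Threshold = output − output overshoot = -4.4 − 1 = -5.4 dBV.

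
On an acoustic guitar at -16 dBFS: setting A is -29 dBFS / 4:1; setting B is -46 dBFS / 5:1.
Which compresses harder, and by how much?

A: overshoot 13 dB → output overshoot 3.25 dB → GR 9.75 dB.
B: overshoot 30 dB → output overshoot 6 dB → GR 24 dB.
Difference: 14.25 dB in favour of B.

B, by 14.25 dB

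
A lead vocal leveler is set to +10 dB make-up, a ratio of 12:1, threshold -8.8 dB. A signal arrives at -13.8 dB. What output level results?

-13.8 dB is 5 dB below the -8.8 dB threshold, so no gain reduction is applied.
Make-up gain adds 10 dB: -13.8 + 10 = -3.8 dB.

-3.8 dB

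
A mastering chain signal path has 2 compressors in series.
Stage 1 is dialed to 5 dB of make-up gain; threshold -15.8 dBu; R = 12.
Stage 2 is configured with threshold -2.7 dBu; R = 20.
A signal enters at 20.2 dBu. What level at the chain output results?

Stage 1: 36 dB above -15.8 dBu, reduced 12:1 to 3 dB above → -12.8 dBu; +5 dB make-up → -7.8 dBu.
Stage 2: -7.8 dBu is at or below the -2.7 dBu threshold — no compression; output -7.8 dBu.

-7.8 dBu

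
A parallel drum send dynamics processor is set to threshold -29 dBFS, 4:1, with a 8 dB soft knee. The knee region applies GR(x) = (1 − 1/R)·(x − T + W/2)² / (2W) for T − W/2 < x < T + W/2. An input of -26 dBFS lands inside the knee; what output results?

-28.296875 dBFS

x − T + W/2 = -26 − (-29) + 4 = 7.
GR = (1 − 1/4) × 7² / 16 = 0.75 × 49 / 16 = 2.296875 dB.
Output = -26 − 2.296875 = -28.296875 dBFS.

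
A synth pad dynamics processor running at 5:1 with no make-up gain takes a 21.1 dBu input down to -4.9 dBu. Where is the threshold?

Gain reduction = 21.1 − (-4.9) = 26 dB; output overshoot = GR / (R − 1) = 26 / 4 = 6.5 dB.
Threshold = output − output overshoot = -4.9 − 6.5 = -11.4 dBu.

-11.4 dBu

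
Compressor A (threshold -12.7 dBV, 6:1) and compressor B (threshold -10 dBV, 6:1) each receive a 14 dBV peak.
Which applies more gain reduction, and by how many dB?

A, by 2.25 dB

A: 26.7 dB over, compressed to 4.45 dB over, so 22.25 dB of GR.
B: 24 dB over, compressed to 4 dB over, so 20 dB of GR.
A reduces 2.25 dB more.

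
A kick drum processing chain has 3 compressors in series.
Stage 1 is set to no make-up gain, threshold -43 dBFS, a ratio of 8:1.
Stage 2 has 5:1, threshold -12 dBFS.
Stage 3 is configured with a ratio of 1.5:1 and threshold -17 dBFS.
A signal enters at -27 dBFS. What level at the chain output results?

Stage 1: overshoot 16 dB → 16/8 = 2 dB → -41 dBFS.
Stage 2: -41 dBFS ≤ -12 dBFS, so stage 2 doesn't engage; output -41 dBFS.
Stage 3: -41 dBFS is at or below the -17 dBFS threshold — no compression; output -41 dBFS.

-41 dBFS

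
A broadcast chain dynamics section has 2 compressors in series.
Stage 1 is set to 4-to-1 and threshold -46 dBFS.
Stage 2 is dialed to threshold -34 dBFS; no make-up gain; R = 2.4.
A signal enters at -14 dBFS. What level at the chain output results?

Stage 1: 32 dB above -46 dBFS, reduced 4:1 to 8 dB above → -38 dBFS.
Stage 2: -38 dBFS is at or below the -34 dBFS threshold — no compression; output -38 dBFS.

-38 dBFS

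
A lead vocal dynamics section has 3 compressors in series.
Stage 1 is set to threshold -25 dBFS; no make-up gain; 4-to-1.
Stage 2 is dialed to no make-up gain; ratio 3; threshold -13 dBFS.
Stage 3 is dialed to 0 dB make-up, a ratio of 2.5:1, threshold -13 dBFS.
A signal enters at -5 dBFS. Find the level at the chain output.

-20 dBFS

Stage 1: 20 dB above -25 dBFS, reduced 4:1 to 5 dB above → -20 dBFS.
Stage 2: below threshold (-20 ≤ -13); passes unchanged; output -20 dBFS.
Stage 3: -20 dBFS ≤ -13 dBFS, so stage 3 doesn't engage; output -20 dBFS.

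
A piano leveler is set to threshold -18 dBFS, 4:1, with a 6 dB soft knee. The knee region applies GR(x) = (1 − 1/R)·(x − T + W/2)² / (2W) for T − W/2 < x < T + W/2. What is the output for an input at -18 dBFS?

x − T + W/2 = -18 − (-18) + 3 = 3.
GR = (1 − 1/4) × 3² / 12 = 0.75 × 9 / 12 = 0.5625 dB.
Output = -18 − 0.5625 = -18.5625 dBFS.

-18.5625 dBFS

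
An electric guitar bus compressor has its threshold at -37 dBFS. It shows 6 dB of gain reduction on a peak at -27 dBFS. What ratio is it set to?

Input overshoot = -27 − (-37) = 10 dB.
Output overshoot = 10 − 6 = 4 dB.
Ratio = input overshoot / output overshoot = 10 / 4 = 2.5.

2.5:1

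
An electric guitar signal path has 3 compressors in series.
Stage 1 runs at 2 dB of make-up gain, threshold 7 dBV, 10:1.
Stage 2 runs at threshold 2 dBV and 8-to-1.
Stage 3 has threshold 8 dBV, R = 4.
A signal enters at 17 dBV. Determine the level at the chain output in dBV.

Stage 1: 10 dB above 7 dBV, reduced 10:1 to 1 dB above → 8 dBV; +2 dB make-up → 10 dBV.
Stage 2: 8 dB above 2 dBV, reduced 8:1 to 1 dB above → 3 dBV.
Stage 3: 3 dBV is at or below the 8 dBV threshold — no compression; output 3 dBV.

3 dBV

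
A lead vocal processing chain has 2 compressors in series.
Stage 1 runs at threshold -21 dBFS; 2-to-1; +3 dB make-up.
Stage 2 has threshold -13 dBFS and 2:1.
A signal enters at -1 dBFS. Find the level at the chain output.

-10.5 dBFS

Stage 1: 20 dB above -21 dBFS, reduced 2:1 to 10 dB above → -11 dBFS; +3 dB make-up → -8 dBFS.
Stage 2: -8 dBFS is 5 dB over -13 dBFS; at 2:1 that becomes 2.5 dB over, giving -10.5 dBFS.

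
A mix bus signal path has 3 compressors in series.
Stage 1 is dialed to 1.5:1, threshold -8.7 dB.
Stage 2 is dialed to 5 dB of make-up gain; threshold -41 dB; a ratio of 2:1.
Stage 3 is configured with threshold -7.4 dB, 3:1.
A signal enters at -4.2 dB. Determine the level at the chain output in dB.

Stage 1: overshoot 4.5 dB → 4.5/1.5 = 3 dB → -5.7 dB.
Stage 2: -5.7 dB is 35.3 dB over -41 dB; at 2:1 that becomes 17.65 dB over, giving -23.35 dB; +5 dB make-up → -18.35 dB.
Stage 3: -18.35 dB is at or below the -7.4 dB threshold — no compression; output -18.35 dB.

-18.35 dB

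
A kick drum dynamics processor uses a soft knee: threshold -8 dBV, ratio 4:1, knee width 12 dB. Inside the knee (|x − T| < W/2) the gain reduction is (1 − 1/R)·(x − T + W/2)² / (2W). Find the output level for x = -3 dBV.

x − T + W/2 = -3 − (-8) + 6 = 11.
GR = (1 − 1/4) × 11² / 24 = 0.75 × 121 / 24 = 3.78125 dB.
Output = -3 − 3.78125 = -6.78125 dBV.

-6.78125 dBV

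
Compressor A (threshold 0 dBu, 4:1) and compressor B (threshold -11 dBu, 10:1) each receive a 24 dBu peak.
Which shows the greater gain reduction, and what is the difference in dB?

A: GR = 24 − 24/4 = 18 dB.
B: GR = 35 − 35/10 = 31.5 dB.
B reduces 13.5 dB more.

B, by 13.5 dB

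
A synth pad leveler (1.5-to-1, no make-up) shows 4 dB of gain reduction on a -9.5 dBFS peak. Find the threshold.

Input is 12 dB above T (since output overshoot × R = input overshoot: (-13.5 − T)·1.5 = -9.5 − T gives T = -21.5 dBFS).
Check: -21.5 + (-9.5 − (-21.5))/1.5 = -21.5 + 8 = -13.5 dBFS. ✓

-21.5 dBFS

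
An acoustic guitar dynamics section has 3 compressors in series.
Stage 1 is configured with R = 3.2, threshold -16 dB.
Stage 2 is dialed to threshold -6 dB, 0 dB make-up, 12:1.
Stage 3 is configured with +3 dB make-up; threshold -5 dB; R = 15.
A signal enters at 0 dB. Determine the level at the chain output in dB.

-8 dB

Stage 1: overshoot 16 dB → 16/3.2 = 5 dB → -11 dB.
Stage 2: -11 dB is at or below the -6 dB threshold — no compression; output -11 dB.
Stage 3: -11 dB ≤ -5 dB, so stage 3 doesn't engage; make-up brings it to -8 dB.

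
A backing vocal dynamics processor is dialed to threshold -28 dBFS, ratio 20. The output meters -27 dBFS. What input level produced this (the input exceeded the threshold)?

-8 dBFS

The compressed level sits -27 − (-28) = 1 dB over threshold.
Before 20:1 compression the overshoot was 1 × 20 = 20 dB, so input = -28 + 20 = -8 dBFS.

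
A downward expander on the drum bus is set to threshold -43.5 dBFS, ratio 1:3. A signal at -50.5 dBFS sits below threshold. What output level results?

-64.5 dBFS

Below threshold, a 1:3 expander applies gain = (3−1)×(T − x) of attenuation.
(3−1) × 7 = 14 dB, so output = -50.5 − 14 = -64.5 dBFS.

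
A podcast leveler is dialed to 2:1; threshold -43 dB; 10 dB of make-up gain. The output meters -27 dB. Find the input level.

Stripping the +10 dB make-up gives -37 dB at the gain stage.
The compressed level sits -37 − (-43) = 6 dB over threshold.
Undo the ratio: input overshoot = 6 × 2 = 12 dB, giving input = -31 dB.

-31 dB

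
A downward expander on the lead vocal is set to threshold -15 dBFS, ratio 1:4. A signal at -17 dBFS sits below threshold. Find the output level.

Below threshold, a 1:4 expander applies gain = (4−1)×(T − x) of attenuation.
(4−1) × 2 = 6 dB, so output = -17 − 6 = -23 dBFS.

-23 dBFS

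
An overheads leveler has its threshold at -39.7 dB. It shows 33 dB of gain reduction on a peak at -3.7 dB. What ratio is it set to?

12:1

Input overshoot = -3.7 − (-39.7) = 36 dB.
Output overshoot = 36 − 33 = 3 dB.
Ratio = input overshoot / output overshoot = 36 / 3 = 12.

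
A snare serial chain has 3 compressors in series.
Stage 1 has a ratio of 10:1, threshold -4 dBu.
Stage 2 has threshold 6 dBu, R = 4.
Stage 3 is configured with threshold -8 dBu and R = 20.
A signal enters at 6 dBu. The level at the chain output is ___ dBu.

Stage 1: 10 dB above -4 dBu, reduced 10:1 to 1 dB above → -3 dBu.
Stage 2: -3 dBu is at or below the 6 dBu threshold — no compression; output -3 dBu.
Stage 3: 5 dB above -8 dBu, reduced 20:1 to 0.25 dB above → -7.75 dBu.

-7.75 dBu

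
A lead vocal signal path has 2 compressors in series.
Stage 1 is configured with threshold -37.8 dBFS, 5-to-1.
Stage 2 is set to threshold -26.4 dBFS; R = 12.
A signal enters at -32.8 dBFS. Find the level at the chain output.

Stage 1: overshoot 5 dB → 5/5 = 1 dB → -36.8 dBFS.
Stage 2: below threshold (-36.8 ≤ -26.4); passes unchanged; output -36.8 dBFS.

-36.8 dBFS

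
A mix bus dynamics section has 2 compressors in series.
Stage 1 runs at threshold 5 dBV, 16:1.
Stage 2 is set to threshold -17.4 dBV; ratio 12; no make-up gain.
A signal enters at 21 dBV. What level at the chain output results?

-15.45 dBV

Stage 1: 21 dBV is 16 dB over 5 dBV; at 16:1 that becomes 1 dB over, giving 6 dBV.
Stage 2: 23.4 dB above -17.4 dBV, reduced 12:1 to 1.95 dB above → -15.45 dBV.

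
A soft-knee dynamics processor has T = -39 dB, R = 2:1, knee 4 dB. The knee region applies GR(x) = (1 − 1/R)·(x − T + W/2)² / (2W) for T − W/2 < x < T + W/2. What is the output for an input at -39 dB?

-39.25 dB

x − T + W/2 = -39 − (-39) + 2 = 2.
GR = (1 − 1/2) × 2² / 8 = 0.5 × 4 / 8 = 0.25 dB.
Output = -39 − 0.25 = -39.25 dB.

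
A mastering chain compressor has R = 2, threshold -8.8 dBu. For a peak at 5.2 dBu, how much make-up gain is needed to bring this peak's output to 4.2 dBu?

The peak compresses to -8.8 + 14/2 = -1.8 dBu.
To reach 4.2 dBu requires 4.2 − (-1.8) = 6 dB of make-up.

6 dB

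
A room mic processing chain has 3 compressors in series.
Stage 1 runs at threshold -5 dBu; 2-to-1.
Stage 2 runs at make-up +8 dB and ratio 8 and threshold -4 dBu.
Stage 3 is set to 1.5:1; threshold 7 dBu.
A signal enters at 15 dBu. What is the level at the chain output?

5.125 dBu

Stage 1: 15 dBu is 20 dB over -5 dBu; at 2:1 that becomes 10 dB over, giving 5 dBu.
Stage 2: 5 dBu is 9 dB over -4 dBu; at 8:1 that becomes 1.125 dB over, giving -2.875 dBu; +8 dB make-up → 5.125 dBu.
Stage 3: below threshold (5.125 ≤ 7); passes unchanged; output 5.125 dBu.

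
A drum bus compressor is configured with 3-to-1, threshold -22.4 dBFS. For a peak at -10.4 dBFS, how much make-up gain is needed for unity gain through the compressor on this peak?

8 dB

Without make-up, output = threshold + overshoot/3 = -22.4 + 4 = -18.4 dBFS.
Gap to target: 8 dB.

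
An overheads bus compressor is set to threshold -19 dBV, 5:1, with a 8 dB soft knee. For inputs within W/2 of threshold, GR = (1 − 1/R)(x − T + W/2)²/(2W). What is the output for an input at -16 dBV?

-18.45 dBV

x − T + W/2 = -16 − (-19) + 4 = 7.
GR = (1 − 1/5) × 7² / 16 = 0.8 × 49 / 16 = 2.45 dB.
Output = -16 − 2.45 = -18.45 dBV.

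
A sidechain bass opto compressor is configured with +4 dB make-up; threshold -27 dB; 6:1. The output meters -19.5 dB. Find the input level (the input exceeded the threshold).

Before make-up, the level was -19.5 − 4 = -23.5 dB.
Post-compression overshoot = -23.5 − (-27) = 3.5 dB.
Undo the ratio: input overshoot = 3.5 × 6 = 21 dB, giving input = -6 dB.

-6 dB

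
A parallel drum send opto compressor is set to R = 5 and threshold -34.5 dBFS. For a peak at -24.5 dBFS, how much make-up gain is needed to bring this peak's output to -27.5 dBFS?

Without make-up, output = threshold + overshoot/5 = -34.5 + 2 = -32.5 dBFS.
Gap to target: 5 dB.

5 dB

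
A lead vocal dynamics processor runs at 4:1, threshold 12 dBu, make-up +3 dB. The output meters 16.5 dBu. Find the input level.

18 dBu

Stripping the +3 dB make-up gives 13.5 dBu at the gain stage.
The compressed level sits 13.5 − 12 = 1.5 dB over threshold.
Before 4:1 compression the overshoot was 1.5 × 4 = 6 dB, so input = 12 + 6 = 18 dBu.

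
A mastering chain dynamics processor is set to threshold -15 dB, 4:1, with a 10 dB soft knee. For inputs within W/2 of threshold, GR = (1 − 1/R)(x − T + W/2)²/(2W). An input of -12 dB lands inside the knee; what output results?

-14.4 dB

x − T + W/2 = -12 − (-15) + 5 = 8.
GR = (1 − 1/4) × 8² / 20 = 0.75 × 64 / 20 = 2.4 dB.
Output = -12 − 2.4 = -14.4 dB.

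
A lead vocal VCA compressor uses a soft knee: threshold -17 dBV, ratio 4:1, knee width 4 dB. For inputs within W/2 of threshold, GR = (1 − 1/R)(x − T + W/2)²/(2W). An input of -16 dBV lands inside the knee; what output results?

x − T + W/2 = -16 − (-17) + 2 = 3.
GR = (1 − 1/4) × 3² / 8 = 0.75 × 9 / 8 = 0.84375 dB.
Output = -16 − 0.84375 = -16.84375 dBV.

-16.84375 dBV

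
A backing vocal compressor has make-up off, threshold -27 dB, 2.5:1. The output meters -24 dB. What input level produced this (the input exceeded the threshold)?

The compressed level sits -24 − (-27) = 3 dB over threshold.
Before 2.5:1 compression the overshoot was 3 × 2.5 = 7.5 dB, so input = -27 + 7.5 = -19.5 dB.

-19.5 dB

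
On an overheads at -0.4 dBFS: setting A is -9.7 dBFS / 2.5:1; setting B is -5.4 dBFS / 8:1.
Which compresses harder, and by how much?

A: GR = 9.3 − 9.3/2.5 = 5.58 dB.
B: GR = 5 − 5/8 = 4.375 dB.
A reduces 1.205 dB more.

A, by 1.205 dB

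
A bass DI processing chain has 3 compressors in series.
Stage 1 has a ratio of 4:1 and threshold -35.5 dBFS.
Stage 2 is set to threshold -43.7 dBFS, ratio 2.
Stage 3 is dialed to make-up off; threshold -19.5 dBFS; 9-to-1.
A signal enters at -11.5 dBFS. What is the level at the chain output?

Stage 1: 24 dB above -35.5 dBFS, reduced 4:1 to 6 dB above → -29.5 dBFS.
Stage 2: -29.5 dBFS is 14.2 dB over -43.7 dBFS; at 2:1 that becomes 7.1 dB over, giving -36.6 dBFS.
Stage 3: below threshold (-36.6 ≤ -19.5); passes unchanged; output -36.6 dBFS.

-36.6 dBFS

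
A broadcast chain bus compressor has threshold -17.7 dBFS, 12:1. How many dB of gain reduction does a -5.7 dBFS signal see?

Overshoot = -5.7 − (-17.7) = 12 dB.
At 12:1, output sits 12/12 = 1 dB above threshold.
So the signal is attenuated by 12 − 1 = 11 dB.

11 dB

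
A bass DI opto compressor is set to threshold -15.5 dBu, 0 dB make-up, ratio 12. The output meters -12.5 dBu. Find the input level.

That's 3 dB above the -15.5 dBu threshold.
Before 12:1 compression the overshoot was 3 × 12 = 36 dB, so input = -15.5 + 36 = 20.5 dBu.

20.5 dBu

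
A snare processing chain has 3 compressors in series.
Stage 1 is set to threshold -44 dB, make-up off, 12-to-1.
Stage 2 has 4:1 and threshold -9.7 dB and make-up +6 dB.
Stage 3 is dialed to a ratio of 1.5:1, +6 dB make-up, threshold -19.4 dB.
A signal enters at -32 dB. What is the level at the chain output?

Stage 1: 12 dB above -44 dB, reduced 12:1 to 1 dB above → -43 dB.
Stage 2: -43 dB is at or below the -9.7 dB threshold — no compression; make-up brings it to -37 dB.
Stage 3: below threshold (-37 ≤ -19.4); passes unchanged; make-up brings it to -31 dB.

-31 dB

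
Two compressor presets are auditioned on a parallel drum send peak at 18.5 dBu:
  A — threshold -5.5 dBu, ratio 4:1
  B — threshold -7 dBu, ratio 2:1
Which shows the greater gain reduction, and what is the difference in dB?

A: overshoot 24 dB → output overshoot 6 dB → GR 18 dB.
B: overshoot 25.5 dB → output overshoot 12.75 dB → GR 12.75 dB.
Difference: 5.25 dB in favour of A.

A, by 5.25 dB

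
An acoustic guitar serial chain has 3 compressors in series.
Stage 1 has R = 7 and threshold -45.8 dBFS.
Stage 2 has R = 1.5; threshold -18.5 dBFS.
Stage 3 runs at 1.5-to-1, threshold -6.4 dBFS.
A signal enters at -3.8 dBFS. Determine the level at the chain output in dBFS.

-39.8 dBFS

Stage 1: overshoot 42 dB → 42/7 = 6 dB → -39.8 dBFS.
Stage 2: below threshold (-39.8 ≤ -18.5); passes unchanged; output -39.8 dBFS.
Stage 3: -39.8 dBFS is at or below the -6.4 dBFS threshold — no compression; output -39.8 dBFS.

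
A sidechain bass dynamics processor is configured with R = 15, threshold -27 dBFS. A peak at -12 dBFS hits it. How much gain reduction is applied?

-12 dBFS exceeds the threshold by 15 dB.
After 15:1 compression the overshoot becomes 15/15 = 1 dB.
So the signal is attenuated by 15 − 1 = 14 dB.

14 dB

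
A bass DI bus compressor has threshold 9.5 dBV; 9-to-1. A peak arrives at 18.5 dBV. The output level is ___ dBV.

The input is 9 dB above the 9.5 dBV threshold.
The 9 dB excess becomes 1 dB after 9:1 reduction.
That puts the output at 10.5 dBV.

10.5 dBV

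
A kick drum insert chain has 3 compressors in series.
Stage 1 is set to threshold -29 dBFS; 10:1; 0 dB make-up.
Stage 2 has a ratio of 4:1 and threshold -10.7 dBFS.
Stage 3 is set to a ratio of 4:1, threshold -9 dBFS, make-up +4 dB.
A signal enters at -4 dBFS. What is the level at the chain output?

-22.5 dBFS

Stage 1: 25 dB above -29 dBFS, reduced 10:1 to 2.5 dB above → -26.5 dBFS.
Stage 2: -26.5 dBFS ≤ -10.7 dBFS, so stage 2 doesn't engage; output -26.5 dBFS.
Stage 3: -26.5 dBFS ≤ -9 dBFS, so stage 3 doesn't engage; make-up brings it to -22.5 dBFS.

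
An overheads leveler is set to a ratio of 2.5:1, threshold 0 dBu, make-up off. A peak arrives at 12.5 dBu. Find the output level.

The input is 12.5 dB above the 0 dBu threshold.
At 2.5:1 the overshoot is divided by 2.5, leaving 5 dB above threshold.
That puts the output at 5 dBu.

5 dBu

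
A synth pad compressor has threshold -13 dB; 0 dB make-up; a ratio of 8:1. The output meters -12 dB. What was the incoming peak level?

-5 dB

Post-compression overshoot = -12 − (-13) = 1 dB.
Undo the ratio: input overshoot = 1 × 8 = 8 dB, giving input = -5 dB.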